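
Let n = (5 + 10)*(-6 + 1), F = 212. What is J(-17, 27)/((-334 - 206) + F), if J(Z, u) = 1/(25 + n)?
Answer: 1/16400 ≈ 6.0976e-5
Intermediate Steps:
n = -75 (n = 15*(-5) = -75)
J(Z, u) = -1/50 (J(Z, u) = 1/(25 - 75) = 1/(-50) = -1/50)
J(-17, 27)/((-334 - 206) + F) = -1/(50*((-334 - 206) + 212)) = -1/(50*(-540 + 212)) = -1/50/(-328) = -1/50*(-1/328) = 1/16400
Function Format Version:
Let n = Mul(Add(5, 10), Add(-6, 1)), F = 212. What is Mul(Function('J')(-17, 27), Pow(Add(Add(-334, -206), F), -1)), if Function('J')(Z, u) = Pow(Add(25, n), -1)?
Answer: Rational(1, 16400) ≈ 6.0976e-5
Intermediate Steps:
n = -75 (n = Mul(15, -5) = -75)
Function('J')(Z, u) = Rational(-1, 50) (Function('J')(Z, u) = Pow(Add(25, -75), -1) = Pow(-50, -1) = Rational(-1, 50))
Mul(Function('J')(-17, 27), Pow(Add(Add(-334, -206), F), -1)) = Mul(Rational(-1, 50), Pow(Add(Add(-334, -206), 212), -1)) = Mul(Rational(-1, 50), Pow(Add(-540, 212), -1)) = Mul(Rational(-1, 50), Pow(-328, -1)) = Mul(Rational(-1, 50), Rational(-1, 328)) = Rational(1, 16400)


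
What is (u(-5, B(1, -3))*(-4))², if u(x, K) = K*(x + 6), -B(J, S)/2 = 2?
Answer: 256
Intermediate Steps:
B(J, S) = -4 (B(J, S) = -2*2 = -4)
u(x, K) = K*(6 + x)
(u(-5, B(1, -3))*(-4))² = (-4*(6 - 5)*(-4))² = (-4*1*(-4))² = (-4*(-4))² = 16² = 256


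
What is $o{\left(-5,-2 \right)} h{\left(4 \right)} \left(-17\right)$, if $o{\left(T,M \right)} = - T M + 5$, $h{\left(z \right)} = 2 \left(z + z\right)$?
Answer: $1360$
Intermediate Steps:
$h{\left(z \right)} = 4 z$ ($h{\left(z \right)} = 2 \cdot 2 z = 4 z$)
$o{\left(T,M \right)} = 5 - M T$ ($o{\left(T,M \right)} = - M T + 5 = 5 - M T$)
$o{\left(-5,-2 \right)} h{\left(4 \right)} \left(-17\right) = \left(5 - \left(-2\right) \left(-5\right)\right) 4 \cdot 4 \left(-17\right) = \left(5 - 10\right) 16 \left(-17\right) = \left(-5\right) 16 \left(-17\right) = \left(-80\right) \left(-17\right) = 1360$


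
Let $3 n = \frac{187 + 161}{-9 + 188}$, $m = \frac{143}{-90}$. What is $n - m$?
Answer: $\frac{36037}{16110} \approx 2.2369$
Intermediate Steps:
$m = - \frac{143}{90}$ ($m = 143 \left(- \frac{1}{90}\right) = - \frac{143}{90} \approx -1.5889$)
$n = \frac{116}{179}$ ($n = \frac{\left(187 + 161\right) \frac{1}{-9 + 188}}{3} = \frac{348 \cdot \frac{1}{179}}{3} = \frac{1}{3} \cdot \frac{348}{179} = \frac{116}{179} \approx 0.64804$)
$n - m = \frac{116}{179} - - \frac{143}{90} = \frac{116}{179} + \frac{143}{90} = \frac{36037}{16110}$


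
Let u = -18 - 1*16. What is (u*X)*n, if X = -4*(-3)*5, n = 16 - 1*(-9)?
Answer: -51000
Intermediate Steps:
n = 25 (n = 16 + 9 = 25)
u = -34 (u = -18 - 16 = -34)
X = 60 (X = 12*5 = 60)
(u*X)*n = -34*60*25 = -2040*25 = -51000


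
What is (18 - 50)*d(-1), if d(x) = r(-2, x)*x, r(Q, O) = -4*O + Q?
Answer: 64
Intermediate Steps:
r(Q, O) = Q - 4*O
d(x) = x*(-2 - 4*x) (d(x) = (-2 - 4*x)*x = x*(-2 - 4*x))
(18 - 50)*d(-1) = (18 - 50)*(-2*(-1)*(1 + 2*(-1))) = -(-64)*(-1)*(1 - 2) = -(-64)*(-1)*(-1) = -32*(-2) = 64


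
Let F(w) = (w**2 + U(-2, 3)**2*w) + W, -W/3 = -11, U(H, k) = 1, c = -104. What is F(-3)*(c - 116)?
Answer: -8580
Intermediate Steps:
W = 33 (W = -3*(-11) = 33)
F(w) = 33 + w + w**2 (F(w) = (w**2 + 1**2*w) + 33 = (w**2 + 1*w) + 33 = (w**2 + w) + 33 = (w + w**2) + 33 = 33 + w + w**2)
F(-3)*(c - 116) = (33 - 3 + (-3)**2)*(-104 - 116) = (33 - 3 + 9)*(-220) = 39*(-220) = -8580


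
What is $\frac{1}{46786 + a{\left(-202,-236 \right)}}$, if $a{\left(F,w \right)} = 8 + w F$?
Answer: $\frac{1}{94466} \approx 1.0586 \cdot 10^{-5}$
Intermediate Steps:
$a{\left(F,w \right)} = 8 + F w$
$\frac{1}{46786 + a{\left(-202,-236 \right)}} = \frac{1}{46786 + \left(8 - -47672\right)} = \frac{1}{46786 + \left(8 + 47672\right)} = \frac{1}{46786 + 47680} = \frac{1}{94466}$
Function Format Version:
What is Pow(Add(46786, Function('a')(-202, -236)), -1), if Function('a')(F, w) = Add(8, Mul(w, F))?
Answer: Rational(1, 94466) ≈ 1.0586e-5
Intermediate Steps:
Function('a')(F, w) = Add(8, Mul(F, w))
Pow(Add(46786, Function('a')(-202, -236)), -1) = Pow(Add(46786, Add(8, Mul(-202, -236))), -1) = Pow(Add(46786, Add(8, 47672)), -1) = Pow(Add(46786, 47680), -1) = Pow(94466, -1) = Rational(1, 94466)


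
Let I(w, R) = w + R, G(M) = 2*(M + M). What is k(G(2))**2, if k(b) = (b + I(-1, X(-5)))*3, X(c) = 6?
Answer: 1521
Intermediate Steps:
G(M) = 4*M (G(M) = 2*(2*M) = 4*M)
I(w, R) = R + w
k(b) = 15 + 3*b (k(b) = (b + (6 - 1))*3 = (b + 5)*3 = (5 + b)*3 = 15 + 3*b)
k(G(2))**2 = (15 + 3*(4*2))**2 = (15 + 3*8)**2 = (15 + 24)**2 = 39**2 = 1521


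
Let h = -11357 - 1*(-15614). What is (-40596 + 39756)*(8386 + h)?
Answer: -10620120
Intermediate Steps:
h = 4257 (h = -11357 + 15614 = 4257)
(-40596 + 39756)*(8386 + h) = (-40596 + 39756)*(8386 + 4257) = -840*12643 = -10620120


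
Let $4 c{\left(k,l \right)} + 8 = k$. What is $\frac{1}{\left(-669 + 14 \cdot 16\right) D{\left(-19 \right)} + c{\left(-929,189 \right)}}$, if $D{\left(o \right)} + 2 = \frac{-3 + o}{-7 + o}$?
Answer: $\frac{52}{14519} \approx 0.0035815$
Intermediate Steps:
$D{\left(o \right)} = -2 + \frac{-3 + o}{-7 + o}$
$c{\left(k,l \right)} = -2 + \frac{k}{4}$
$\frac{1}{\left(-669 + 14 \cdot 16\right) D{\left(-19 \right)} + c{\left(-929,189 \right)}} = \frac{1}{\left(-669 + 14 \cdot 16\right) \frac{11 - -19}{-7 - 19} + \left(-2 + \frac{1}{4} \left(-929\right)\right)} = \frac{1}{\left(-669 + 224\right) \frac{11 + 19}{-26} - \frac{937}{4}} = \frac{1}{- 445 \left(\left(- \frac{1}{26}\right) 30\right) - \frac{937}{4}} = \frac{1}{\left(-445\right) \left(- \frac{15}{13}\right) - \frac{937}{4}} = \frac{1}{\frac{6675}{13} - \frac{937}{4}} = \frac{1}{\frac{14519}{52}} = \frac{52}{14519}$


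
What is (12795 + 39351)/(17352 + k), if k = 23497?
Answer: 52146/40849 ≈ 1.2766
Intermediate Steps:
(12795 + 39351)/(17352 + k) = (12795 + 39351)/(17352 + 23497) = 52146/40849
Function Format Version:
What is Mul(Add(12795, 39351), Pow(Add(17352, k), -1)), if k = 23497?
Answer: Rational(52146, 40849) ≈ 1.2766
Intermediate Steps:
Mul(Add(12795, 39351), Pow(Add(17352, k), -1)) = Mul(Add(12795, 39351), Pow(Add(17352, 23497), -1)) = Mul(52146, Pow(40849, -1)) = Mul(52146, Rational(1, 40849)) = Rational(52146, 40849)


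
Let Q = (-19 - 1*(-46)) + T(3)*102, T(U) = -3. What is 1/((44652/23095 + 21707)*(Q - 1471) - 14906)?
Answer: -4619/175547586764 ≈ -2.6312e-8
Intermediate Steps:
Q = -279 (Q = (-19 - 1*(-46)) - 3*102 = (-19 + 46) - 306 = 27 - 306 = -279)
1/((44652/23095 + 21707)*(Q - 1471) - 14906) = 1/((44652/23095 + 21707)*(-279 - 1471) - 14906) = 1/((44652*(1/23095) + 21707)*(-1750) - 14906) = 1/((44652/23095 + 21707)*(-1750) - 14906) = 1/((501367817/23095)*(-1750) - 14906) = 1/(-175478735950/4619 - 14906) = 1/(-175547586764/4619) = -4619/175547586764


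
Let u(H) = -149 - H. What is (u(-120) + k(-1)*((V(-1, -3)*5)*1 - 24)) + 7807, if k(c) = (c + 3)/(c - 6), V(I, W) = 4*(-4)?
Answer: 54654/7 ≈ 7807.7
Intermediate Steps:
V(I, W) = -16
k(c) = (3 + c)/(-6 + c)
(u(-120) + k(-1)*((V(-1, -3)*5)*1 - 24)) + 7807 = ((-149 - 1*(-120)) + ((3 - 1)/(-6 - 1))*(-16*5*1 - 24)) + 7807 = ((-149 + 120) + (2/(-7))*(-80*1 - 24)) + 7807 = (-29 + (-⅐*2)*(-80 - 24)) + 7807 = (-29 - 2/7*(-104)) + 7807 = (-29 + 208/7) + 7807 = 5/7 + 7807 = 54654/7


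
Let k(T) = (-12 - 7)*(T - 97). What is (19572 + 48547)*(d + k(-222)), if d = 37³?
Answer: 3863300966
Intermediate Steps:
d = 50653
k(T) = 1843 - 19*T (k(T) = -19*(-97 + T) = 1843 - 19*T)
(19572 + 48547)*(d + k(-222)) = (19572 + 48547)*(50653 + (1843 - 19*(-222))) = 68119*(50653 + (1843 + 4218)) = 68119*(50653 + 6061) = 68119*56714 = 3863300966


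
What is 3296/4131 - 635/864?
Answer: 8317/132192 ≈ 0.062916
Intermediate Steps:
3296/4131 - 635/864 = 8317/132192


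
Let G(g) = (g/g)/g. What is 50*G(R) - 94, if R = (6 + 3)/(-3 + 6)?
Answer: -232/3 ≈ -77.333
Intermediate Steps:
R = 3 (R = 9/3 = 9*(⅓) = 3)
G(g) = 1/g
50*G(R) - 94 = 50/3 - 94 = -232/3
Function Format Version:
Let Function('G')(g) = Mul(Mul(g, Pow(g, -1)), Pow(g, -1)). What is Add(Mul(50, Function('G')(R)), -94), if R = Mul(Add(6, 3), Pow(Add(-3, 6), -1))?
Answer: Rational(-232, 3) ≈ -77.333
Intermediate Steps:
R = 3 (R = Mul(9, Pow(3, -1)) = Mul(9, Rational(1, 3)) = 3)
Function('G')(g) = Pow(g, -1) (Function('G')(g) = Mul(1, Pow(g, -1)) = Pow(g, -1))
Add(Mul(50, Function('G')(R)), -94) = Add(Mul(50, Pow(3, -1)), -94) = Add(Mul(50, Rational(1, 3)), -94) = Add(Rational(50, 3), -94) = Rational(-232, 3)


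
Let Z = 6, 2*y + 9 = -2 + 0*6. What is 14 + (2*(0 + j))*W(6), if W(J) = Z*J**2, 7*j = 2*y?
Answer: -4654/7 ≈ -664.86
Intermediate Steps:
y = -11/2 (y = -9/2 + (-2 + 0*6)/2 = -9/2 + (-2 + 0)/2 = -9/2 + (1/2)*(-2) = -9/2 - 1 = -11/2 ≈ -5.5000)
j = -11/7 (j = (2*(-11/2))/7 = (1/7)*(-11) = -11/7 ≈ -1.5714)
W(J) = 6*J**2
14 + (2*(0 + j))*W(6) = 14 + (2*(0 - 11/7))*(6*6**2) = 14 + (2*(-11/7))*(6*36) = 14 - 22/7*216 = 14 - 4752/7 = -4654/7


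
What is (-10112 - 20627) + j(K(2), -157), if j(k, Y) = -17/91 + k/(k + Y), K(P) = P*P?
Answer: -427982062/13923 ≈ -30739.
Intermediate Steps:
K(P) = P²
j(k, Y) = -17/91 + k/(Y + k) (j(k, Y) = -17*1/91 + k/(Y + k) = -17/91 + k/(Y + k))
(-10112 - 20627) + j(K(2), -157) = (-10112 - 20627) + (-17*(-157) + 74*2²)/(91*(-157 + 2²)) = -30739 + (2669 + 74*4)/(91*(-157 + 4)) = -30739 + (1/91)*(2669 + 296)/(-153) = -30739 + (1/91)*(-1/153)*2965 = -30739 - 2965/13923 = -427982062/13923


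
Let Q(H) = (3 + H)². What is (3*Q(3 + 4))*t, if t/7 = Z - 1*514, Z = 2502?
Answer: 4174800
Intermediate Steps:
t = 13916 (t = 7*(2502 - 1*514) = 7*(2502 - 514) = 7*1988 = 13916)
(3*Q(3 + 4))*t = (3*(3 + (3 + 4))²)*13916 = (3*(3 + 7)²)*13916 = (3*10²)*13916 = (3*100)*13916 = 300*13916 = 4174800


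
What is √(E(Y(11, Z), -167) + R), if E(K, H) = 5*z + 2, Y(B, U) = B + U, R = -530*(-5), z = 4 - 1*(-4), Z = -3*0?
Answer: 2*√673 ≈ 51.884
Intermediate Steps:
Z = 0
z = 8 (z = 4 + 4 = 8)
R = 2650
E(K, H) = 42 (E(K, H) = 5*8 + 2 = 40 + 2 = 42)
√(E(Y(11, Z), -167) + R) = √(42 + 2650) = √2692 = 2*√673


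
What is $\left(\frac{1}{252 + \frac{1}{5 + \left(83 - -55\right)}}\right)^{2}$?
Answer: $\frac{20449}{1298665369} \approx 1.5746 \cdot 10^{-5}$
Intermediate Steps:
$\left(\frac{1}{252 + \frac{1}{5 + \left(83 - -55\right)}}\right)^{2} = \left(\frac{1}{252 + \frac{1}{5 + \left(83 + 55\right)}}\right)^{2} = \left(\frac{1}{252 + \frac{1}{5 + 138}}\right)^{2} = \left(\frac{1}{252 + \frac{1}{143}}\right)^{2} = \left(\frac{1}{\frac{36037}{143}}\right)^{2} = \left(\frac{143}{36037}\right)^{2} = \frac{20449}{1298665369}$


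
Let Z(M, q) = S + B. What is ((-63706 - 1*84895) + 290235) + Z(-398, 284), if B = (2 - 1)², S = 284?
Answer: 141919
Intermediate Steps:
B = 1 (B = 1² = 1)
Z(M, q) = 285 (Z(M, q) = 284 + 1 = 285)
((-63706 - 1*84895) + 290235) + Z(-398, 284) = ((-63706 - 1*84895) + 290235) + 285 = ((-63706 - 84895) + 290235) + 285 = (-148601 + 290235) + 285 = 141634 + 285 = 141919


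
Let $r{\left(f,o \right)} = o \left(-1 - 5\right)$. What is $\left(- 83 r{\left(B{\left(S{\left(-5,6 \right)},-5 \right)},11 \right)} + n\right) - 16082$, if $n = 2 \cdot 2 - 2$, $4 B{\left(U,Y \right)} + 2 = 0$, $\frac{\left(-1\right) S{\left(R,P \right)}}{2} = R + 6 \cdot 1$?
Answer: $-10602$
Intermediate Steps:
$S{\left(R,P \right)} = -12 - 2 R$ ($S{\left(R,P \right)} = - 2 \left(R + 6 \cdot 1\right) = - 2 \left(R + 6\right) = - 2 \left(6 + R\right) = -12 - 2 R$)
$B{\left(U,Y \right)} = - \frac{1}{2}$ ($B{\left(U,Y \right)} = - \frac{1}{2} + \frac{1}{4} \cdot 0 = - \frac{1}{2} + 0 = - \frac{1}{2}$)
$n = 2$ ($n = 4 - 2 = 2$)
$r{\left(f,o \right)} = - 6 o$ ($r{\left(f,o \right)} = o \left(-6\right) = - 6 o$)
$\left(- 83 r{\left(B{\left(S{\left(-5,6 \right)},-5 \right)},11 \right)} + n\right) - 16082 = \left(- 83 \left(\left(-6\right) 11\right) + 2\right) - 16082 = \left(\left(-83\right) \left(-66\right) + 2\right) - 16082 = \left(5478 + 2\right) - 16082 = 5480 - 16082 = -10602$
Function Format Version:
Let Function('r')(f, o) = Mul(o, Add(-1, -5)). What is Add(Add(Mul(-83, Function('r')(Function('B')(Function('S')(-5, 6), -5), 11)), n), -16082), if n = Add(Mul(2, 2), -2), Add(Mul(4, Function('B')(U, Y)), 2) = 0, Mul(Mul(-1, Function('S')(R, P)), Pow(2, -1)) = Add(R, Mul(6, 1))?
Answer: -10602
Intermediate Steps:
Function('S')(R, P) = Add(-12, Mul(-2, R)) (Function('S')(R, P) = Mul(-2, Add(R, Mul(6, 1))) = Mul(-2, Add(R, 6)) = Mul(-2, Add(6, R)) = Add(-12, Mul(-2, R)))
Function('B')(U, Y) = Rational(-1, 2) (Function('B')(U, Y) = Add(Rational(-1, 2), Mul(Rational(1, 4), 0)) = Add(Rational(-1, 2), 0) = Rational(-1, 2))
n = 2 (n = Add(4, -2) = 2)
Function('r')(f, o) = Mul(-6, o) (Function('r')(f, o) = Mul(o, -6) = Mul(-6, o))
Add(Add(Mul(-83, Function('r')(Function('B')(Function('S')(-5, 6), -5), 11)), n), -16082) = Add(Add(Mul(-83, Mul(-6, 11)), 2), -16082) = Add(Add(Mul(-83, -66), 2), -16082) = Add(Add(5478, 2), -16082) = Add(5480, -16082) = -10602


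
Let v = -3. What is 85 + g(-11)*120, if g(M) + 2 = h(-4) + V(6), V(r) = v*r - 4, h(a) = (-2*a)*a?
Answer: -6635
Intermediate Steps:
h(a) = -2*a**2
V(r) = -4 - 3*r (V(r) = -3*r - 4 = -4 - 3*r)
g(M) = -56 (g(M) = -2 + (-2*(-4)**2 + (-4 - 3*6)) = -2 + (-2*16 + (-4 - 18)) = -2 + (-32 - 22) = -2 - 54 = -56)
85 + g(-11)*120 = 85 - 56*120 = 85 - 6720 = -6635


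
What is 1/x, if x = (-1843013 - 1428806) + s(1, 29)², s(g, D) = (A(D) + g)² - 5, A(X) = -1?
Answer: -1/3271794 ≈ -3.0564e-7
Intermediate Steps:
s(g, D) = -5 + (-1 + g)² (s(g, D) = (-1 + g)² - 5 = -5 + (-1 + g)²)
x = -3271794 (x = (-1843013 - 1428806) + (-5 + (-1 + 1)²)² = -3271819 + (-5 + 0²)² = -3271819 + (-5 + 0)² = -3271819 + (-5)² = -3271819 + 25 = -3271794)
1/x = 1/(-3271794) = -1/3271794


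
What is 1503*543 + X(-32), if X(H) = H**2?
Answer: 817153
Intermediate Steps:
1503*543 + X(-32) = 1503*543 + (-32)**2 = 816129 + 1024 = 817153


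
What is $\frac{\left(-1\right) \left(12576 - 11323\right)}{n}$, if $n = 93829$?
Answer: $- \frac{1253}{93829} \approx -0.013354$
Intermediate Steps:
$\frac{\left(-1\right) \left(12576 - 11323\right)}{n} = \frac{\left(-1\right) \left(12576 - 11323\right)}{93829} = \left(-1\right) 1253 \cdot \frac{1}{93829} = \left(-1253\right) \frac{1}{93829} = - \frac{1253}{93829}$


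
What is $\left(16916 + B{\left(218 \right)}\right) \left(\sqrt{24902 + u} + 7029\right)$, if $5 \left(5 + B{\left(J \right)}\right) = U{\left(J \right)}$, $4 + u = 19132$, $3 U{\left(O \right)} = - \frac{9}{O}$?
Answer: $\frac{129565465623}{1090} + \frac{18432987 \sqrt{44030}}{1090} \approx 1.2242 \cdot 10^{8}$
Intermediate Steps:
$U{\left(O \right)} = - \frac{3}{O}$ ($U{\left(O \right)} = \frac{\left(-9\right) \frac{1}{O}}{3} = - \frac{3}{O}$)
$u = 19128$ ($u = -4 + 19132 = 19128$)
$B{\left(J \right)} = -5 - \frac{3}{5 J}$ ($B{\left(J \right)} = -5 + \frac{\left(-3\right) \frac{1}{J}}{5} = -5 - \frac{3}{5 J}$)
$\left(16916 + B{\left(218 \right)}\right) \left(\sqrt{24902 + u} + 7029\right) = \left(16916 - \left(5 + \frac{3}{5 \cdot 218}\right)\right) \left(\sqrt{24902 + 19128} + 7029\right) = \left(16916 - \frac{5453}{1090}\right) \left(\sqrt{44030} + 7029\right) = \left(16916 - \frac{5453}{1090}\right) \left(7029 + \sqrt{44030}\right) = \frac{18432987 \left(7029 + \sqrt{44030}\right)}{1090} = \frac{129565465623}{1090} + \frac{18432987 \sqrt{44030}}{1090}$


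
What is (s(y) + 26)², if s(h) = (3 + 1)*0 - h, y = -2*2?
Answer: 900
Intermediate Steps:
y = -4
s(h) = -h (s(h) = 4*0 - h = 0 - h = -h)
(s(y) + 26)² = (-1*(-4) + 26)² = (4 + 26)² = 30² = 900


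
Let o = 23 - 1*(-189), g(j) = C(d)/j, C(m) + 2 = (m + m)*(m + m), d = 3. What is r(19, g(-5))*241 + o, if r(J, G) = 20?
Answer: 5032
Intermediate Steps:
C(m) = -2 + 4*m² (C(m) = -2 + (m + m)*(m + m) = -2 + (2*m)*(2*m) = -2 + 4*m²)
g(j) = 34/j (g(j) = (-2 + 4*3²)/j = (-2 + 4*9)/j = (-2 + 36)/j = 34/j)
o = 212 (o = 23 + 189 = 212)
r(19, g(-5))*241 + o = 20*241 + 212 = 4820 + 212 = 5032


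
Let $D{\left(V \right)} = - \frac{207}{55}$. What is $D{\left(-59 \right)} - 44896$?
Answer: $- \frac{2469487}{55} \approx -44900.0$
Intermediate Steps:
$D{\left(V \right)} = - \frac{207}{55}$ ($D{\left(V \right)} = \left(-207\right) \frac{1}{55} = - \frac{207}{55}$)
$D{\left(-59 \right)} - 44896 = - \frac{207}{55} - 44896 = - \frac{2469487}{55}$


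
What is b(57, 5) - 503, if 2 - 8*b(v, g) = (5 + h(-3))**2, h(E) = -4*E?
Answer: -4311/8 ≈ -538.88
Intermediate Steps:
b(v, g) = -287/8 (b(v, g) = 1/4 - (5 - 4*(-3))**2/8 = 1/4 - (5 + 12)**2/8 = 1/4 - 1/8*17**2 = 1/4 - 1/8*289 = 1/4 - 289/8 = -287/8)
b(57, 5) - 503 = -287/8 - 503 = -4311/8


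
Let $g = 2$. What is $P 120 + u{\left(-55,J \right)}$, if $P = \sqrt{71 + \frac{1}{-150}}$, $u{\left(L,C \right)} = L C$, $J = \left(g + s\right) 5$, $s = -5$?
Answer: $825 + 4 \sqrt{63894} \approx 1836.1$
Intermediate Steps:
$J = -15$ ($J = \left(2 - 5\right) 5 = \left(-3\right) 5 = -15$)
$u{\left(L,C \right)} = C L$
$P = \frac{\sqrt{63894}}{30}$ ($P = \sqrt{71 - \frac{1}{150}} = \sqrt{\frac{10649}{150}} = \frac{\sqrt{63894}}{30} \approx 8.4258$)
$P 120 + u{\left(-55,J \right)} = \frac{\sqrt{63894}}{30} \cdot 120 - -825 = 4 \sqrt{63894} + 825 = 825 + 4 \sqrt{63894}$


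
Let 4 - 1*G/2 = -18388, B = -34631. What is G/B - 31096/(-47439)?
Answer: -668110600/1642860009 ≈ -0.40668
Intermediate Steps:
G = 36784 (G = 8 - 2*(-18388) = 8 + 36776 = 36784)
G/B - 31096/(-47439) = 36784/(-34631) - 31096/(-47439) = 36784*(-1/34631) - 31096*(-1/47439) = -36784/34631 + 31096/47439 = -668110600/1642860009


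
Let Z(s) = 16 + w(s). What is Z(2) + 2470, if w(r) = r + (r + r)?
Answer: 2492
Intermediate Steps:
w(r) = 3*r (w(r) = r + 2*r = 3*r)
Z(s) = 16 + 3*s
Z(2) + 2470 = (16 + 3*2) + 2470 = (16 + 6) + 2470 = 22 + 2470 = 2492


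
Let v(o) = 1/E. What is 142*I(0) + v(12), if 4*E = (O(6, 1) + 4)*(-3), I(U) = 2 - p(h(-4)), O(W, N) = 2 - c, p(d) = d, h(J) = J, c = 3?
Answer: 7664/9 ≈ 851.56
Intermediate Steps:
O(W, N) = -1 (O(W, N) = 2 - 1*3 = 2 - 3 = -1)
I(U) = 6 (I(U) = 2 - 1*(-4) = 2 + 4 = 6)
E = -9/4 (E = ((-1 + 4)*(-3))/4 = (3*(-3))/4 = (¼)*(-9) = -9/4 ≈ -2.2500)
v(o) = -4/9 (v(o) = 1/(-9/4) = -4/9)
142*I(0) + v(12) = 142*6 - 4/9 = 852 - 4/9 = 7664/9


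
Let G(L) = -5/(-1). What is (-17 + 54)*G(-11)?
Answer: 185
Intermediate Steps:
G(L) = 5 (G(L) = -5*(-1) = 5)
(-17 + 54)*G(-11) = (-17 + 54)*5 = 37*5 = 185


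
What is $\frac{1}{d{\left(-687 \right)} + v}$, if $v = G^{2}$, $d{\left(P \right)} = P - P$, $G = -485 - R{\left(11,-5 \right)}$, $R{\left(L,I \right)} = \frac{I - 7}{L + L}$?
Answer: $\frac{121}{28398241} \approx 4.2608 \cdot 10^{-6}$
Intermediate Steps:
$R{\left(L,I \right)} = \frac{-7 + I}{2 L}$
$G = - \frac{5329}{11}$ ($G = -485 - \frac{-7 - 5}{2 \cdot 11} = -485 - \frac{1}{2} \cdot \frac{1}{11} \left(-12\right) = -485 - - \frac{6}{11} = -485 + \frac{6}{11} = - \frac{5329}{11} \approx -484.45$)
$d{\left(P \right)} = 0$
$v = \frac{28398241}{121}$ ($v = \left(- \frac{5329}{11}\right)^{2} = \frac{28398241}{121} \approx 2.347 \cdot 10^{5}$)
$\frac{1}{d{\left(-687 \right)} + v} = \frac{1}{0 + \frac{28398241}{121}} = \frac{1}{\frac{28398241}{121}} = \frac{121}{28398241}$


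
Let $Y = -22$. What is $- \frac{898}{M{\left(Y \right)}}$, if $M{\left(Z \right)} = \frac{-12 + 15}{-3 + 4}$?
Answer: $- \frac{898}{3} \approx -299.33$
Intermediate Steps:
$M{\left(Z \right)} = 3$ ($M{\left(Z \right)} = \frac{3}{1} = 3 \cdot 1 = 3$)
$- \frac{898}{M{\left(Y \right)}} = - \frac{898}{3}$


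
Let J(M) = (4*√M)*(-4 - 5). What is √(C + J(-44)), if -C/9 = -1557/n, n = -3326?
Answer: 3*√(-5178582 - 88498208*I*√11)/3326 ≈ 10.831 - 11.024*I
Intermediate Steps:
C = -14013/3326 (C = -(-14013)/(-3326) = -(-14013)*(-1)/3326 = -9*1557/3326 = -14013/3326 ≈ -4.2132)
J(M) = -36*√M (J(M) = (4*√M)*(-9) = -36*√M)
√(C + J(-44)) = √(-14013/3326 - 72*I*√11)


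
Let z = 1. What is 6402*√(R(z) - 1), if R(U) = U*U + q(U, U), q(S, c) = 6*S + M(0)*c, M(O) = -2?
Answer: 12804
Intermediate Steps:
q(S, c) = -2*c + 6*S (q(S, c) = 6*S - 2*c = -2*c + 6*S)
R(U) = U² + 4*U (R(U) = U*U + (-2*U + 6*U) = U² + 4*U)
6402*√(R(z) - 1) = 6402*√(1*(4 + 1) - 1) = 6402*√(1*5 - 1) = 6402*√(5 - 1) = 6402*√4 = 6402*2 = 12804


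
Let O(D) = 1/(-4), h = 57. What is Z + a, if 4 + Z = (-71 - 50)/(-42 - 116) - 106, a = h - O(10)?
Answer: -16427/316 ≈ -51.984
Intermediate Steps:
O(D) = -¼
a = 229/4 (a = 57 - 1*(-¼) = 57 + ¼ = 229/4 ≈ 57.250)
Z = -17259/158 (Z = -4 + ((-71 - 50)/(-42 - 116) - 106) = -4 + (-121/(-158) - 106) = -4 + (-121*(-1/158) - 106) = -4 + (121/158 - 106) = -4 - 16627/158 = -17259/158 ≈ -109.23)
Z + a = -17259/158 + 229/4 = -16427/316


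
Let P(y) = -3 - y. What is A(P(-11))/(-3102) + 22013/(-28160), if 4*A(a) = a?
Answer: -3106393/3970560 ≈ -0.78236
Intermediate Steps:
A(a) = a/4
A(P(-11))/(-3102) + 22013/(-28160) = ((-3 - 1*(-11))/4)/(-3102) + 22013/(-28160) = ((-3 + 11)/4)*(-1/3102) + 22013*(-1/28160) = ((¼)*8)*(-1/3102) - 22013/28160 = 2*(-1/3102) - 22013/28160 = -1/1551 - 22013/28160 = -3106393/3970560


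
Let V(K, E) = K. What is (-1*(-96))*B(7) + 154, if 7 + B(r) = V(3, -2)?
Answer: -230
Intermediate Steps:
B(r) = -4 (B(r) = -7 + 3 = -4)
(-1*(-96))*B(7) + 154 = -1*(-96)*(-4) + 154 = 96*(-4) + 154 = -384 + 154 = -230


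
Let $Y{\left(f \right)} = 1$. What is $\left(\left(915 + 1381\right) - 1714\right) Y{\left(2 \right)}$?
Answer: $582$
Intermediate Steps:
$\left(\left(915 + 1381\right) - 1714\right) Y{\left(2 \right)} = \left(\left(915 + 1381\right) - 1714\right) 1 = \left(2296 - 1714\right) 1 = 582 \cdot 1 = 582$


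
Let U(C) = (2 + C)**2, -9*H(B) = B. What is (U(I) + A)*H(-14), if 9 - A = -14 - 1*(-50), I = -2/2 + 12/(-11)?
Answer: -45724/1089 ≈ -41.987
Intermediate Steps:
H(B) = -B/9
I = -23/11 (I = -2*1/2 + 12*(-1/11) = -1 - 12/11 = -23/11 ≈ -2.0909)
A = -27 (A = 9 - (-14 - 1*(-50)) = 9 - (-14 + 50) = 9 - 1*36 = 9 - 36 = -27)
(U(I) + A)*H(-14) = ((2 - 23/11)**2 - 27)*(-1/9*(-14)) = ((-1/11)**2 - 27)*(14/9) = (1/121 - 27)*(14/9) = -3266/121*14/9 = -45724/1089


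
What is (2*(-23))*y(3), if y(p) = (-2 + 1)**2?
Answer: -46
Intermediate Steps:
y(p) = 1 (y(p) = (-1)**2 = 1)
(2*(-23))*y(3) = (2*(-23))*1 = -46*1 = -46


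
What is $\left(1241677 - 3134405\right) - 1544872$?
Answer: $-3437600$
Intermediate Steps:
$\left(1241677 - 3134405\right) - 1544872 = -1892728 - 1544872 = -3437600$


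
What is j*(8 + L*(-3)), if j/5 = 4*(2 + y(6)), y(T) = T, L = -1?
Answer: 1760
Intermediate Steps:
j = 160 (j = 5*(4*(2 + 6)) = 5*(4*8) = 5*32 = 160)
j*(8 + L*(-3)) = 160*(8 - 1*(-3)) = 160*(8 + 3) = 160*11 = 1760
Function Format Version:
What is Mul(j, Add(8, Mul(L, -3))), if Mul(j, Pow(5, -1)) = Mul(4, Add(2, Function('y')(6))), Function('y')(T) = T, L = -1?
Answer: 1760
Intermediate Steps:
j = 160 (j = Mul(5, Mul(4, Add(2, 6))) = Mul(5, Mul(4, 8)) = Mul(5, 32) = 160)
Mul(j, Add(8, Mul(L, -3))) = Mul(160, Add(8, Mul(-1, -3))) = Mul(160, Add(8, 3)) = Mul(160, 11) = 1760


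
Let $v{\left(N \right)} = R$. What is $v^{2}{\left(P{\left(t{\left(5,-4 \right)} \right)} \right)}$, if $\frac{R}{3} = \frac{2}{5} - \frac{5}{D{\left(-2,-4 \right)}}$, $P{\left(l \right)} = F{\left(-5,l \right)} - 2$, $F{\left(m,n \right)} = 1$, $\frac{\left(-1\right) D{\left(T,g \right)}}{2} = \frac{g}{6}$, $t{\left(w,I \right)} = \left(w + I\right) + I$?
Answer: $\frac{40401}{400} \approx 101.0$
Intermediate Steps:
$t{\left(w,I \right)} = w + 2 I$ ($t{\left(w,I \right)} = \left(I + w\right) + I = w + 2 I$)
$D{\left(T,g \right)} = - \frac{g}{3}$ ($D{\left(T,g \right)} = - 2 \frac{g}{6} = - \frac{g}{3}$)
$P{\left(l \right)} = -1$ ($P{\left(l \right)} = 1 - 2 = -1$)
$R = - \frac{201}{20}$ ($R = 3 \left(\frac{2}{5} - \frac{5}{\left(- \frac{1}{3}\right) \left(-4\right)}\right) = 3 \left(2 \cdot \frac{1}{5} - \frac{5}{\frac{4}{3}}\right) = 3 \left(\frac{2}{5} - \frac{15}{4}\right) = 3 \left(- \frac{67}{20}\right) = - \frac{201}{20} \approx -10.05$)
$v{\left(N \right)} = - \frac{201}{20}$
$v^{2}{\left(P{\left(t{\left(5,-4 \right)} \right)} \right)} = \left(- \frac{201}{20}\right)^{2} = \frac{40401}{400}$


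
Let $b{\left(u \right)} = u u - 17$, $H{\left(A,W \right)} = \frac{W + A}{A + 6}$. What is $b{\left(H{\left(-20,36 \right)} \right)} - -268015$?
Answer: $\frac{13131966}{49} \approx 2.68 \cdot 10^{5}$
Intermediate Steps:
$H{\left(A,W \right)} = \frac{A + W}{6 + A}$
$b{\left(u \right)} = -17 + u^{2}$ ($b{\left(u \right)} = u^{2} - 17 = -17 + u^{2}$)
$b{\left(H{\left(-20,36 \right)} \right)} - -268015 = \left(-17 + \left(\frac{-20 + 36}{6 - 20}\right)^{2}\right) - -268015 = \left(-17 + \left(\frac{1}{-14} \cdot 16\right)^{2}\right) + 268015 = \left(-17 + \left(\left(- \frac{1}{14}\right) 16\right)^{2}\right) + 268015 = \left(-17 + \left(- \frac{8}{7}\right)^{2}\right) + 268015 = \left(-17 + \frac{64}{49}\right) + 268015 = - \frac{769}{49} + 268015 = \frac{13131966}{49}$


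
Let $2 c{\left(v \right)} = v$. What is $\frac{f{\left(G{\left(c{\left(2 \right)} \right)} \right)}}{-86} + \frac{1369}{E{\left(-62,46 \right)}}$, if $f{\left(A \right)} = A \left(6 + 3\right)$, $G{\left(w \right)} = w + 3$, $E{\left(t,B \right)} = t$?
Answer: $- \frac{59983}{2666} \approx -22.499$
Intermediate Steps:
$c{\left(v \right)} = \frac{v}{2}$
$G{\left(w \right)} = 3 + w$
$f{\left(A \right)} = 9 A$ ($f{\left(A \right)} = A 9 = 9 A$)
$\frac{f{\left(G{\left(c{\left(2 \right)} \right)} \right)}}{-86} + \frac{1369}{E{\left(-62,46 \right)}} = \frac{9 \left(3 + \frac{1}{2} \cdot 2\right)}{-86} + \frac{1369}{-62} = 9 \left(3 + 1\right) \left(- \frac{1}{86}\right) + 1369 \left(- \frac{1}{62}\right) = 9 \cdot 4 \left(- \frac{1}{86}\right) - \frac{1369}{62} = 36 \left(- \frac{1}{86}\right) - \frac{1369}{62} = - \frac{18}{43} - \frac{1369}{62} = - \frac{59983}{2666}$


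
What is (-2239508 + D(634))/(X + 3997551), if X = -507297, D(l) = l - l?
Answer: -1119754/1745127 ≈ -0.64165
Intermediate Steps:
D(l) = 0
(-2239508 + D(634))/(X + 3997551) = (-2239508 + 0)/(-507297 + 3997551) = -2239508/3490254 = -2239508*1/3490254 = -1119754/1745127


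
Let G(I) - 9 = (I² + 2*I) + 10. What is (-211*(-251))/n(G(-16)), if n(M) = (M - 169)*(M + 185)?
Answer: 52961/31672 ≈ 1.6722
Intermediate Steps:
G(I) = 19 + I² + 2*I (G(I) = 9 + ((I² + 2*I) + 10) = 9 + (10 + I² + 2*I) = 19 + I² + 2*I)
n(M) = (-169 + M)*(185 + M)
(-211*(-251))/n(G(-16)) = (-211*(-251))/(-31265 + (19 + (-16)² + 2*(-16))² + 16*(19 + (-16)² + 2*(-16))) = 52961/(-31265 + (19 + 256 - 32)² + 16*(19 + 256 - 32)) = 52961/(-31265 + 243² + 16*243) = 52961/(-31265 + 59049 + 3888) = 52961/31672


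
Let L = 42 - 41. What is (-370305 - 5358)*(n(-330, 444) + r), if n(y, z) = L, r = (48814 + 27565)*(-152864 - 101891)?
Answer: 7309625163011472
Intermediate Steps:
r = -19457932145 (r = 76379*(-254755) = -19457932145)
L = 1
n(y, z) = 1
(-370305 - 5358)*(n(-330, 444) + r) = (-370305 - 5358)*(1 - 19457932145) = -375663*(-19457932144) = 7309625163011472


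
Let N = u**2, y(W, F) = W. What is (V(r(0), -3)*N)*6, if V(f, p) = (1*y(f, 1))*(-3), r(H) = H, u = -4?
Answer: 0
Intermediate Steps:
V(f, p) = -3*f (V(f, p) = (1*f)*(-3) = f*(-3) = -3*f)
N = 16 (N = (-4)**2 = 16)
(V(r(0), -3)*N)*6 = (-3*0*16)*6 = (0*16)*6 = 0*6 = 0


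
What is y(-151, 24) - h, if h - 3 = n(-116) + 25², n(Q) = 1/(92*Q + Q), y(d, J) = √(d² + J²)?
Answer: -6774863/10788 + √23377 ≈ -475.10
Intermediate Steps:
y(d, J) = √(J² + d²)
n(Q) = 1/(93*Q)
h = 6774863/10788 (h = 3 + ((1/93)/(-116) + 25²) = 3 + ((1/93)*(-1/116) + 625) = 3 + (-1/10788 + 625) = 3 + 6742499/10788 = 6774863/10788 ≈ 628.00)
y(-151, 24) - h = √(24² + (-151)²) - 1*6774863/10788 = √(576 + 22801) - 6774863/10788 = √23377 - 6774863/10788 = -6774863/10788 + √23377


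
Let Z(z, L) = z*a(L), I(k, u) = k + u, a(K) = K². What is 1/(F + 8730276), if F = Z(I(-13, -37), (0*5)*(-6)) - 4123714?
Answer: 1/4606562 ≈ 2.1708e-7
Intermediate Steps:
Z(z, L) = z*L²
F = -4123714 (F = (-13 - 37)*((0*5)*(-6))² - 4123714 = -50*(0*(-6))² - 4123714 = -50*0² - 4123714 = -50*0 - 4123714 = 0 - 4123714 = -4123714)
1/(F + 8730276) = 1/(-4123714 + 8730276) = 1/4606562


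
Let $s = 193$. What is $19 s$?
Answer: $3667$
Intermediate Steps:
$19 s = 19 \cdot 193 = 3667$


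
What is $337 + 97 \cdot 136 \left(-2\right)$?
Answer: $-26047$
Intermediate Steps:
$337 + 97 \cdot 136 \left(-2\right) = 337 + 97 \left(-272\right) = 337 - 26384 = -26047$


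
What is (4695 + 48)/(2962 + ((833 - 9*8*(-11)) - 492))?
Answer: 527/455 ≈ 1.1582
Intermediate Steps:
(4695 + 48)/(2962 + ((833 - 9*8*(-11)) - 492)) = 4743/(2962 + ((833 - 72*(-11)) - 492)) = 4743/(2962 + ((833 + 792) - 492)) = 4743/(2962 + (1625 - 492)) = 4743/(2962 + 1133) = 4743/4095 = 4743*(1/4095) = 527/455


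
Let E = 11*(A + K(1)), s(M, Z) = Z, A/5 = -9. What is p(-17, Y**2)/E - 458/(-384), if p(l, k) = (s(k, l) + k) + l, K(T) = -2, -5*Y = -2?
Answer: 66431/52800 ≈ 1.2582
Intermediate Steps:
Y = 2/5 (Y = -1/5*(-2) = 2/5 ≈ 0.40000)
A = -45 (A = 5*(-9) = -45)
E = -517 (E = 11*(-45 - 2) = 11*(-47) = -517)
p(l, k) = k + 2*l (p(l, k) = (l + k) + l = (k + l) + l = k + 2*l)
p(-17, Y**2)/E - 458/(-384) = ((2/5)**2 + 2*(-17))/(-517) - 458/(-384) = (4/25 - 34)*(-1/517) - 458*(-1/384) = -846/25*(-1/517) + 229/192 = 18/275 + 229/192 = 66431/52800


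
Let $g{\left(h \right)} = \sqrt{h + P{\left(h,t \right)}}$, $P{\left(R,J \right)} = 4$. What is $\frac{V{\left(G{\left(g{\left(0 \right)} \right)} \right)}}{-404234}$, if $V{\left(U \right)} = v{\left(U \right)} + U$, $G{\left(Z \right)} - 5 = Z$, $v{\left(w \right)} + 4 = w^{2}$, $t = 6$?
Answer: $- \frac{26}{202117} \approx -0.00012864$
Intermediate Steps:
$v{\left(w \right)} = -4 + w^{2}$
$g{\left(h \right)} = \sqrt{4 + h}$ ($g{\left(h \right)} = \sqrt{h + 4} = \sqrt{4 + h}$)
$G{\left(Z \right)} = 5 + Z$
$V{\left(U \right)} = -4 + U + U^{2}$ ($V{\left(U \right)} = \left(-4 + U^{2}\right) + U = -4 + U + U^{2}$)
$\frac{V{\left(G{\left(g{\left(0 \right)} \right)} \right)}}{-404234} = \frac{-4 + \left(5 + \sqrt{4 + 0}\right) + \left(5 + \sqrt{4 + 0}\right)^{2}}{-404234} = \left(-4 + \left(5 + \sqrt{4}\right) + \left(5 + \sqrt{4}\right)^{2}\right) \left(- \frac{1}{404234}\right) = \left(-4 + \left(5 + 2\right) + \left(5 + 2\right)^{2}\right) \left(- \frac{1}{404234}\right) = \left(-4 + 7 + 7^{2}\right) \left(- \frac{1}{404234}\right) = \left(-4 + 7 + 49\right) \left(- \frac{1}{404234}\right) = 52 \left(- \frac{1}{404234}\right) = - \frac{26}{202117}$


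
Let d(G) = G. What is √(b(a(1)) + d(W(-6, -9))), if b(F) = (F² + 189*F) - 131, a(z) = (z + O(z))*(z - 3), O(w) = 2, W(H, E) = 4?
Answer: 35*I ≈ 35.0*I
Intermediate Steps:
a(z) = (-3 + z)*(2 + z) (a(z) = (z + 2)*(z - 3) = (2 + z)*(-3 + z) = (-3 + z)*(2 + z))
b(F) = -131 + F² + 189*F
√(b(a(1)) + d(W(-6, -9))) = √((-131 + (-6 + 1² - 1*1)² + 189*(-6 + 1² - 1*1)) + 4) = √((-131 + (-6 + 1 - 1)² + 189*(-6 + 1 - 1)) + 4) = √((-131 + (-6)² + 189*(-6)) + 4) = √((-131 + 36 - 1134) + 4) = √(-1229 + 4) = √(-1225) = 35*I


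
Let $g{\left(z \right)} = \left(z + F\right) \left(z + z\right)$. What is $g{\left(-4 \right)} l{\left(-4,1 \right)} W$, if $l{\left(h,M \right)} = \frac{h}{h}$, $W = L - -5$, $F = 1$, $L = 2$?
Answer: $168$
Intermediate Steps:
$W = 7$ ($W = 2 - -5 = 2 + 5 = 7$)
$g{\left(z \right)} = 2 z \left(1 + z\right)$ ($g{\left(z \right)} = \left(z + 1\right) \left(z + z\right) = \left(1 + z\right) 2 z = 2 z \left(1 + z\right)$)
$l{\left(h,M \right)} = 1$
$g{\left(-4 \right)} l{\left(-4,1 \right)} W = 2 \left(-4\right) \left(1 - 4\right) 1 \cdot 7 = 2 \left(-4\right) \left(-3\right) 1 \cdot 7 = 24 \cdot 1 \cdot 7 = 24 \cdot 7 = 168$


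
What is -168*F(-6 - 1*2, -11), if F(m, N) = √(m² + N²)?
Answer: -168*√185 ≈ -2285.0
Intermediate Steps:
F(m, N) = √(N² + m²)
-168*F(-6 - 1*2, -11) = -168*√((-11)² + (-6 - 1*2)²) = -168*√(121 + (-6 - 2)²) = -168*√(121 + (-8)²) = -168*√(121 + 64) = -168*√185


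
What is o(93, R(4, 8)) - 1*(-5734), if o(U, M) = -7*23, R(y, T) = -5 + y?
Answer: 5573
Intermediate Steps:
o(U, M) = -161
o(93, R(4, 8)) - 1*(-5734) = -161 - 1*(-5734) = -161 + 5734 = 5573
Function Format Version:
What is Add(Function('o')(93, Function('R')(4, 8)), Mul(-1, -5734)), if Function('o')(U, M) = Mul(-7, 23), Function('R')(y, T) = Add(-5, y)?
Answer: 5573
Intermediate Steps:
Function('o')(U, M) = -161
Add(Function('o')(93, Function('R')(4, 8)), Mul(-1, -5734)) = Add(-161, Mul(-1, -5734)) = Add(-161, 5734) = 5573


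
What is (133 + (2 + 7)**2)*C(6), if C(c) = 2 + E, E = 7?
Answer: 1926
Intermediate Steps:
C(c) = 9 (C(c) = 2 + 7 = 9)
(133 + (2 + 7)**2)*C(6) = (133 + (2 + 7)**2)*9 = (133 + 9**2)*9 = (133 + 81)*9 = 214*9 = 1926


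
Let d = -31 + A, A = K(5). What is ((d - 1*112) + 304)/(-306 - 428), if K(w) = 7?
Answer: -84/367 ≈ -0.22888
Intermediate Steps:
A = 7
d = -24 (d = -31 + 7 = -24)
((d - 1*112) + 304)/(-306 - 428) = ((-24 - 1*112) + 304)/(-306 - 428) = ((-24 - 112) + 304)/(-734) = (-136 + 304)*(-1/734) = 168*(-1/734) = -84/367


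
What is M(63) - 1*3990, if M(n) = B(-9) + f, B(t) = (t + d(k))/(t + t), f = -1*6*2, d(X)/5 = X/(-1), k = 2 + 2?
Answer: -72007/18 ≈ -4000.4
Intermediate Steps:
k = 4
d(X) = -5*X (d(X) = 5*(X/(-1)) = 5*(X*(-1)) = 5*(-X) = -5*X)
f = -12 (f = -6*2 = -12)
B(t) = (-20 + t)/(2*t) (B(t) = (t - 5*4)/(t + t) = (t - 20)/((2*t)) = (-20 + t)*(1/(2*t)) = (-20 + t)/(2*t))
M(n) = -187/18 (M(n) = (½)*(-20 - 9)/(-9) - 12 = (½)*(-⅑)*(-29) - 12 = 29/18 - 12 = -187/18)
M(63) - 1*3990 = -187/18 - 1*3990 = -187/18 - 3990 = -72007/18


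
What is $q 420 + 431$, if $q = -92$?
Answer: $-38209$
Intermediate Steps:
$q 420 + 431 = \left(-92\right) 420 + 431 = -38640 + 431 = -38209$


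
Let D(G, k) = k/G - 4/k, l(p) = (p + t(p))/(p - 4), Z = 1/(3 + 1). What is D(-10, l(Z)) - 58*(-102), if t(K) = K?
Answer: 445951/75 ≈ 5946.0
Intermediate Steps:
Z = ¼ (Z = 1/4 = ¼ ≈ 0.25000)
l(p) = 2*p/(-4 + p) (l(p) = (p + p)/(p - 4) = (2*p)/(-4 + p) = 2*p/(-4 + p))
D(G, k) = -4/k + k/G
D(-10, l(Z)) - 58*(-102) = (-4/(2*(¼)/(-4 + ¼)) + (2*(¼)/(-4 + ¼))/(-10)) - 58*(-102) = (-4/(2*(¼)/(-15/4)) + (2*(¼)/(-15/4))*(-⅒)) + 5916 = (-4/(2*(¼)*(-4/15)) + (2*(¼)*(-4/15))*(-⅒)) + 5916 = (-4/(-2/15) - 2/15*(-⅒)) + 5916 = (-4*(-15/2) + 1/75) + 5916 = (30 + 1/75) + 5916 = 2251/75 + 5916 = 445951/75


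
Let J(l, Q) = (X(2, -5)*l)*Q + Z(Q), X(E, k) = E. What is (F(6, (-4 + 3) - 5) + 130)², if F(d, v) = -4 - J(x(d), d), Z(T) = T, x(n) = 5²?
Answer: 32400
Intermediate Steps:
x(n) = 25
J(l, Q) = Q + 2*Q*l (J(l, Q) = (2*l)*Q + Q = 2*Q*l + Q = Q + 2*Q*l)
F(d, v) = -4 - 51*d (F(d, v) = -4 - d*(1 + 2*25) = -4 - d*(1 + 50) = -4 - d*51 = -4 - 51*d)
(F(6, (-4 + 3) - 5) + 130)² = ((-4 - 51*6) + 130)² = ((-4 - 306) + 130)² = (-310 + 130)² = (-180)² = 32400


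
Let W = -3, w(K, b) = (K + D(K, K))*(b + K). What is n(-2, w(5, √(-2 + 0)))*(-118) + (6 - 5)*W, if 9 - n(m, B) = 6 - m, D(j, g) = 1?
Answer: -121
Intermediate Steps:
w(K, b) = (1 + K)*(K + b) (w(K, b) = (K + 1)*(b + K) = (1 + K)*(K + b))
n(m, B) = 3 + m (n(m, B) = 9 - (6 - m) = 9 + (-6 + m) = 3 + m)
n(-2, w(5, √(-2 + 0)))*(-118) + (6 - 5)*W = (3 - 2)*(-118) + (6 - 5)*(-3) = 1*(-118) + 1*(-3) = -118 - 3 = -121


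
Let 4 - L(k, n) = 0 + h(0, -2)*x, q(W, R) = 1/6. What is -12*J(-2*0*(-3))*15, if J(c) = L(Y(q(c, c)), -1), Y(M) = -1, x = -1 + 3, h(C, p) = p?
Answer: -1440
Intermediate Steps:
q(W, R) = 1/6
x = 2
L(k, n) = 8 (L(k, n) = 4 - (0 - 2*2) = 4 - (0 - 4) = 4 - 1*(-4) = 4 + 4 = 8)
J(c) = 8
-12*J(-2*0*(-3))*15 = -12*8*15 = -96*15 = -1440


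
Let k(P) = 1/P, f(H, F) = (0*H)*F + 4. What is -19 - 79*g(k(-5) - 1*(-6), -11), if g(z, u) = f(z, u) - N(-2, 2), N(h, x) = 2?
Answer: -177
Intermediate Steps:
f(H, F) = 4 (f(H, F) = 0*F + 4 = 0 + 4 = 4)
g(z, u) = 2 (g(z, u) = 4 - 1*2 = 4 - 2 = 2)
-19 - 79*g(k(-5) - 1*(-6), -11) = -19 - 79*2 = -19 - 158 = -177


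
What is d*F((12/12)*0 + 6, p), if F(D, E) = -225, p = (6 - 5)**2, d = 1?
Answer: -225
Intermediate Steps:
p = 1 (p = 1**2 = 1)
d*F((12/12)*0 + 6, p) = 1*(-225) = -225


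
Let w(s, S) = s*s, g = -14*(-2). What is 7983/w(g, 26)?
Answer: 7983/784 ≈ 10.182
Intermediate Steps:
g = 28
w(s, S) = s²
7983/w(g, 26) = 7983/(28²) = 7983/784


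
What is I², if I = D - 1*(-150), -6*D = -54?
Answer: 25281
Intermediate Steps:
D = 9 (D = -⅙*(-54) = 9)
I = 159 (I = 9 - 1*(-150) = 9 + 150 = 159)
I² = 159² = 25281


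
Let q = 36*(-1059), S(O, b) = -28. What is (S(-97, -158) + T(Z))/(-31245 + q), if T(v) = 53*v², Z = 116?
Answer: -713140/69369 ≈ -10.280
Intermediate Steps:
q = -38124
(S(-97, -158) + T(Z))/(-31245 + q) = (-28 + 53*116²)/(-31245 - 38124) = (-28 + 53*13456)/(-69369) = (-28 + 713168)*(-1/69369) = 713140*(-1/69369) = -713140/69369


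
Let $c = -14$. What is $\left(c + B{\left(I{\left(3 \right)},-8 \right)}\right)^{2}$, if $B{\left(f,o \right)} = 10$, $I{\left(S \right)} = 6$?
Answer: $16$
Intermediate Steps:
$\left(c + B{\left(I{\left(3 \right)},-8 \right)}\right)^{2} = \left(-14 + 10\right)^{2} = \left(-4\right)^{2} = 16$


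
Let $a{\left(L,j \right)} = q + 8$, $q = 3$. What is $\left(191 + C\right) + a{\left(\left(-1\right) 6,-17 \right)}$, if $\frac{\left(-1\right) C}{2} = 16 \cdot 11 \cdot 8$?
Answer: $-2614$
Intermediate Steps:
$C = -2816$ ($C = - 2 \cdot 16 \cdot 11 \cdot 8 = - 2 \cdot 176 \cdot 8 = \left(-2\right) 1408 = -2816$)
$a{\left(L,j \right)} = 11$ ($a{\left(L,j \right)} = 3 + 8 = 11$)
$\left(191 + C\right) + a{\left(\left(-1\right) 6,-17 \right)} = \left(191 - 2816\right) + 11 = -2625 + 11 = -2614$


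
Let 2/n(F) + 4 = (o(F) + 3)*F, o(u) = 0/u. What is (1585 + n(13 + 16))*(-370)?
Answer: -48676090/83 ≈ -5.8646e+5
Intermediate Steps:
o(u) = 0
n(F) = 2/(-4 + 3*F) (n(F) = 2/(-4 + (0 + 3)*F) = 2/(-4 + 3*F))
(1585 + n(13 + 16))*(-370) = (1585 + 2/(-4 + 3*(13 + 16)))*(-370) = (1585 + 2/(-4 + 3*29))*(-370) = (1585 + 2/(-4 + 87))*(-370) = (1585 + 2/83)*(-370) = (131557/83)*(-370) = -48676090/83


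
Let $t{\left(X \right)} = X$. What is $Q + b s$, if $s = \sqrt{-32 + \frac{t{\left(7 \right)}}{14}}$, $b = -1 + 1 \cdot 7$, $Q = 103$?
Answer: $103 + 9 i \sqrt{14} \approx 103.0 + 33.675 i$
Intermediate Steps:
$b = 6$ ($b = -1 + 7 = 6$)
$s = \frac{3 i \sqrt{14}}{2}$ ($s = \sqrt{-32 + \frac{7}{14}} = \sqrt{-32 + 7 \cdot \frac{1}{14}} = \sqrt{-32 + \frac{1}{2}} = \sqrt{- \frac{63}{2}} = \frac{3 i \sqrt{14}}{2} \approx 5.6125 i$)
$Q + b s = 103 + 6 \frac{3 i \sqrt{14}}{2} = 103 + 9 i \sqrt{14}$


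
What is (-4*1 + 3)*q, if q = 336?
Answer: -336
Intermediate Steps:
(-4*1 + 3)*q = (-4*1 + 3)*336 = (-4 + 3)*336 = -1*336 = -336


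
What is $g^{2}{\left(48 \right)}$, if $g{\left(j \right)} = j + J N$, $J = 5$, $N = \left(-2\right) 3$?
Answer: $324$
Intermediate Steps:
$N = -6$
$g{\left(j \right)} = -30 + j$ ($g{\left(j \right)} = j + 5 \left(-6\right) = j - 30 = -30 + j$)
$g^{2}{\left(48 \right)} = \left(-30 + 48\right)^{2} = 18^{2} = 324$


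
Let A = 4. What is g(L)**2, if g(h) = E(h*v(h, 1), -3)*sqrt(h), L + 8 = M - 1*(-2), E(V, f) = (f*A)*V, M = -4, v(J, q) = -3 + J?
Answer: -24336000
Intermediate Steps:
E(V, f) = 4*V*f (E(V, f) = (f*4)*V = (4*f)*V = 4*V*f)
L = -10 (L = -8 + (-4 - 1*(-2)) = -8 + (-4 + 2) = -8 - 2 = -10)
g(h) = -12*h**(3/2)*(-3 + h) (g(h) = (4*(h*(-3 + h))*(-3))*sqrt(h) = (-12*h*(-3 + h))*sqrt(h) = -12*h**(3/2)*(-3 + h))
g(L)**2 = (12*(-10)**(3/2)*(3 - 1*(-10)))**2 = (12*(-10*I*sqrt(10))*(3 + 10))**2 = (12*(-10*I*sqrt(10))*13)**2 = (-1560*I*sqrt(10))**2 = -24336000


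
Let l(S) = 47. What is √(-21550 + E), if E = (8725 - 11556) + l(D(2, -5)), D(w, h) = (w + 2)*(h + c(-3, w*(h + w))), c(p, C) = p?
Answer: 23*I*√46 ≈ 155.99*I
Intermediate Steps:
D(w, h) = (-3 + h)*(2 + w) (D(w, h) = (w + 2)*(h - 3) = (2 + w)*(-3 + h) = (-3 + h)*(2 + w))
E = -2784 (E = (8725 - 11556) + 47 = -2831 + 47 = -2784)
√(-21550 + E) = √(-21550 - 2784) = √(-24334) = 23*I*√46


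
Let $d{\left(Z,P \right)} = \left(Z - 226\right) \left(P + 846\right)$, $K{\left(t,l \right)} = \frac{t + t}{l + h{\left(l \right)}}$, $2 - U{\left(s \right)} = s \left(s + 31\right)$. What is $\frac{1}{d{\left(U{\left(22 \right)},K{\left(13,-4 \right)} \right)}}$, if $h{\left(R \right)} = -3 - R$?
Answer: $- \frac{3}{3491680} \approx -8.5919 \cdot 10^{-7}$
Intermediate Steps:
$U{\left(s \right)} = 2 - s \left(31 + s\right)$ ($U{\left(s \right)} = 2 - s \left(s + 31\right) = 2 - s \left(31 + s\right)$)
$K{\left(t,l \right)} = - \frac{2 t}{3}$ ($K{\left(t,l \right)} = \frac{t + t}{l - \left(3 + l\right)} = \frac{2 t}{-3} = 2 t \left(- \frac{1}{3}\right) = - \frac{2 t}{3}$)
$d{\left(Z,P \right)} = \left(-226 + Z\right) \left(846 + P\right)$
$\frac{1}{d{\left(U{\left(22 \right)},K{\left(13,-4 \right)} \right)}} = \frac{1}{-191196 - 226 \left(\left(- \frac{2}{3}\right) 13\right) + 846 \left(2 - 22^{2} - 682\right) + \left(- \frac{2}{3}\right) 13 \left(2 - 22^{2} - 682\right)} = \frac{1}{-191196 - - \frac{5876}{3} + 846 \left(2 - 484 - 682\right) - \frac{26 \left(2 - 484 - 682\right)}{3}} = \frac{1}{-191196 + \frac{5876}{3} + 846 \left(2 - 484 - 682\right) - \frac{26 \left(2 - 484 - 682\right)}{3}} = \frac{1}{-191196 + \frac{5876}{3} + 846 \left(-1164\right) - -10088} = \frac{1}{-191196 + \frac{5876}{3} - 984744 + 10088} = \frac{1}{- \frac{3491680}{3}} = - \frac{3}{3491680}$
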